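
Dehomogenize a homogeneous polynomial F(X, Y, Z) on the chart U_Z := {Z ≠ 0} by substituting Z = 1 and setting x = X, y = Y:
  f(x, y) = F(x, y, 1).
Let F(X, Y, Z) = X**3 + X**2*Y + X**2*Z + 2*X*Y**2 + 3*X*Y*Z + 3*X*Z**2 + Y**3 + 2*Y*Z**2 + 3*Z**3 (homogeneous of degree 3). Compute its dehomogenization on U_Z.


f(x, y) = x**3 + x**2*y + x**2 + 2*x*y**2 + 3*x*y + 3*x + y**3 + 2*y + 3

On U_Z we set Z = 1. Each monomial c·X^i·Y^j·Z^k in F becomes c·x^i·y^j·1^k = c·x^i·y^j.
Substituting Z = 1: F(X, Y, 1) = x**3 + x**2*y + x**2 + 2*x*y**2 + 3*x*y + 3*x + y**3 + 2*y + 3.
Note: deg(f) ≤ deg(F) = 3; strict inequality happens when F is divisible by Z (lost terms).


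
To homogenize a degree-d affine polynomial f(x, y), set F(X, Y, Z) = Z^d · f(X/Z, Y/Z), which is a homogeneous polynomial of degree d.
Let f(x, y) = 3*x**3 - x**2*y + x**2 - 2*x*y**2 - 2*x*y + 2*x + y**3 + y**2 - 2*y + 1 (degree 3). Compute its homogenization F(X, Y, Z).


F(X, Y, Z) = 3*X**3 - X**2*Y + X**2*Z - 2*X*Y**2 - 2*X*Y*Z + 2*X*Z**2 + Y**3 + Y**2*Z - 2*Y*Z**2 + Z**3

deg(f) = 3.
Substitute x = X/Z, y = Y/Z into f, then multiply by Z^3.
  monomial 3·x^3·y^0 ↦ 3·X^3·Y^0·Z^0.
  monomial -1·x^2·y^1 ↦ -1·X^2·Y^1·Z^0.
  monomial 1·x^2·y^0 ↦ 1·X^2·Y^0·Z^1.
  monomial -2·x^1·y^2 ↦ -2·X^1·Y^2·Z^0.
  monomial -2·x^1·y^1 ↦ -2·X^1·Y^1·Z^1.
  monomial 2·x^1·y^0 ↦ 2·X^1·Y^0·Z^2.
  monomial 1·x^0·y^3 ↦ 1·X^0·Y^3·Z^0.
  monomial 1·x^0·y^2 ↦ 1·X^0·Y^2·Z^1.
  monomial -2·x^0·y^1 ↦ -2·X^0·Y^1·Z^2.
  monomial 1·x^0·y^0 ↦ 1·X^0·Y^0·Z^3.
Collecting: F(X, Y, Z) = 3*X**3 - X**2*Y + X**2*Z - 2*X*Y**2 - 2*X*Y*Z + 2*X*Z**2 + Y**3 + Y**2*Z - 2*Y*Z**2 + Z**3.


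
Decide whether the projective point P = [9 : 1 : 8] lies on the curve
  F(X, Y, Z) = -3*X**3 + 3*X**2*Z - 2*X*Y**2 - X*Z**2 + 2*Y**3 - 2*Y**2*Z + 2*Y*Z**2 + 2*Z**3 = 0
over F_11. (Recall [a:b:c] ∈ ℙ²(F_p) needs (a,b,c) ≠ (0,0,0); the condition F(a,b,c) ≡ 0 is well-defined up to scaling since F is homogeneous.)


F(9,1,8) ≡ 4 (mod 11); P is NOT on the curve.

Evaluate F(9, 1, 8) term-by-term (mod 11).
  -3*X**3 ↦ -3·729·1·1 = -2187
  3*X**2*Z ↦ 3·81·1·8 = 1944
  -2*X*Y**2 ↦ -2·9·1·1 = -18
  -X*Z**2 ↦ -1·9·1·64 = -576
  2*Y**3 ↦ 2·1·1·1 = 2
  -2*Y**2*Z ↦ -2·1·1·8 = -16
  2*Y*Z**2 ↦ 2·1·1·64 = 128
  2*Z**3 ↦ 2·1·1·512 = 1024
Sum: F(9, 1, 8) = (-2187) + (1944) + (-18) + (-576) + (2) + (-16) + (128) + (1024) = 301.
Reducing mod 11: 301 ≡ 4 (mod 11).
Since F(a, b, c) ≡ 4 ≠ 0 (mod 11), P does NOT lie on the curve.


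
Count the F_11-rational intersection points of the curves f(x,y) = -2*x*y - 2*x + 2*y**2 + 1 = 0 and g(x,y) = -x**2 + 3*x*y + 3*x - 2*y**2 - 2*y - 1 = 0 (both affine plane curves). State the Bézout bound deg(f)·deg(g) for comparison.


Common zeros: ∅; count = 0; Bézout bound = 4.

deg(f) = 2, deg(g) = 2, so Bézout bound = 4.
Scan x ∈ F_11. For each x, list the y ∈ F_11 with f(x, y) ≡ 0 and those with g(x, y) ≡ 0 (mod 11); the common zeros in that column are the intersection.
  x = 0: f ≡ 0 at y ∈ {4, 7}; g ≡ 0 at y ∈ ∅; common: ∅.
  x = 1: f ≡ 0 at y ∈ {3, 9}; g ≡ 0 at y ∈ {1, 5}; common: ∅.
  x = 2: f ≡ 0 at y ∈ ∅; g ≡ 0 at y ∈ ∅; common: ∅.
  x = 3: f ≡ 0 at y ∈ ∅; g ≡ 0 at y ∈ ∅; common: ∅.
  x = 4: f ≡ 0 at y ∈ ∅; g ≡ 0 at y ∈ {7, 9}; common: ∅.
  x = 5: f ≡ 0 at y ∈ ∅; g ≡ 0 at y ∈ {0, 1}; common: ∅.
  x = 6: f ≡ 0 at y ∈ {0, 6}; g ≡ 0 at y ∈ {3, 5}; common: ∅.
  x = 7: f ≡ 0 at y ∈ {2, 5}; g ≡ 0 at y ∈ ∅; common: ∅.
  x = 8: f ≡ 0 at y ∈ ∅; g ≡ 0 at y ∈ ∅; common: ∅.
  x = 9: f ≡ 0 at y ∈ {1, 8}; g ≡ 0 at y ∈ {0, 7}; common: ∅.
  x = 10: f ≡ 0 at y ∈ ∅; g ≡ 0 at y ∈ ∅; common: ∅.
Collecting: common zeros = ∅, so the count is 0.
Comparison with the Bézout bound: 0 ≤ 4 = deg(f)·deg(g), as expected for curves with no common component (the affine F_11-count falls short of the bound because intersections may lie at infinity, over extension fields, or carry multiplicity).


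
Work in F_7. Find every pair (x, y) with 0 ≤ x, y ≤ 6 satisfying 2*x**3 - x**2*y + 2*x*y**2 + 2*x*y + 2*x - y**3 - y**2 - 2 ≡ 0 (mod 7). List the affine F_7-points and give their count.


Affine F_7-points: {(0, 2), (1, 2), (1, 4)}; count = 3.

For each of the 49 pairs (x, y) ∈ F_7², evaluate f(x, y) mod 7. Record the zeros.
  x = 0: [0↦5, 1↦3, 2↦0, 3↦4, 4↦2, 5↦2, 6↦5]  zeros at y ∈ {2}
  x = 1: [0↦2, 1↦3, 2↦0, 3↦1, 4↦0, 5↦5, 6↦3]  zeros at y ∈ {2, 4}
  x = 2: [0↦4, 1↦6, 2↦1, 3↦4, 4↦2, 5↦3, 6↦1]  zeros at y ∈ ∅
  x = 3: [0↦2, 1↦3, 2↦1, 3↦4, 4↦6, 5↦1, 6↦4]  zeros at y ∈ ∅
  x = 4: [0↦1, 1↦6, 2↦5, 3↦6, 4↦3, 5↦4, 6↦3]  zeros at y ∈ ∅
  x = 5: [0↦6, 1↦6, 2↦4, 3↦1, 4↦5, 5↦3, 6↦3]  zeros at y ∈ ∅
  x = 6: [0↦1, 1↦1, 2↦3, 3↦1, 4↦3, 5↦3, 6↦2]  zeros at y ∈ ∅
Collecting zeros: affine points = {(0, 2), (1, 2), (1, 4)}.
Total count |C(F_7)_aff| = 3.


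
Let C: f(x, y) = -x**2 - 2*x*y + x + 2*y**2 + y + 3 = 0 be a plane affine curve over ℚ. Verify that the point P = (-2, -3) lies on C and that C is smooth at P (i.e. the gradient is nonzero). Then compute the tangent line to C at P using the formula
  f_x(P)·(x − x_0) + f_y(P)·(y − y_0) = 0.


Tangent line at P: 11*x - 7*y + 1 = 0.

Step 1: f(-2, -3) = 0, so P lies on C.
Step 2: partial derivatives
  f_x(x, y) = -2*x - 2*y + 1, f_y(x, y) = -2*x + 4*y + 1.
  f_x(P) = 11, f_y(P) = -7 (gradient nonzero, so P is smooth).
Step 3: tangent line at P: 11·(x − -2) + -7·(y − -3) = 0.
Expanding: 11*x - 7*y + 1 = 0.


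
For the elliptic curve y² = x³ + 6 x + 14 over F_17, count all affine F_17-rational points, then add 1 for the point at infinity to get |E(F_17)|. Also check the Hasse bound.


Affine points = {(1, 2), (1, 15), (2, 0), (3, 5), (3, 12), (4, 0), (5, 4), (5, 13), (7, 5), (7, 12), (8, 8), (8, 9), (9, 7), (9, 10), (11, 0)}; affine count = 15; |E(F_17)| = 16.

Discriminant check: Δ ∝ 4a³ + 27b² = 4·6³ + 27·14² = 4·216 + 27·196 ≡ 2 (mod 17). Nonzero ⇒ E is nonsingular.
For each x ∈ F_17, compute rhs = x³ + 6·x + 14 mod 17, then count y ∈ F_17 with y² ≡ rhs.
  x = 0: rhs = 14, matching y values: none (0 points).
  x = 1: rhs = 4, matching y values: 2, 15 (2 points).
  x = 2: rhs = 0, matching y values: 0 (1 points).
  x = 3: rhs = 8, matching y values: 5, 12 (2 points).
  x = 4: rhs = 0, matching y values: 0 (1 points).
  x = 5: rhs = 16, matching y values: 4, 13 (2 points).
  x = 6: rhs = 11, matching y values: none (0 points).
  x = 7: rhs = 8, matching y values: 5, 12 (2 points).
  x = 8: rhs = 13, matching y values: 8, 9 (2 points).
  x = 9: rhs = 15, matching y values: 7, 10 (2 points).
  x = 10: rhs = 3, matching y values: none (0 points).
  x = 11: rhs = 0, matching y values: 0 (1 points).
  x = 12: rhs = 12, matching y values: none (0 points).
  x = 13: rhs = 11, matching y values: none (0 points).
  x = 14: rhs = 3, matching y values: none (0 points).
  x = 15: rhs = 11, matching y values: none (0 points).
  x = 16: rhs = 7, matching y values: none (0 points).
Total affine count: 15.
Full point count |E(F_17)| = 15 + 1 = 16.
Hasse bound: |16 − (17+1)| = |-2| = 2 ≤ 2√17 ≈ 8.2462 ✓.


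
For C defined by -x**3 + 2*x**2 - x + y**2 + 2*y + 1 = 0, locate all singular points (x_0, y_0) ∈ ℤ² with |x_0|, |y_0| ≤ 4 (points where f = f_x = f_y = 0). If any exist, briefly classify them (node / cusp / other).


Singular points: {(1, -1)}; classification: node.

Compute partial derivatives:
  f_x = -3*x**2 + 4*x - 1.
  f_y = 2*y + 2.
Scan x_0 ∈ {−4, ..., 4}. For each x_0, f_y(x_0, y) is a polynomial in y; find its integer roots y ∈ {−4, ..., 4}, then test f_x and f at those candidates.
  x = -4: f_y(-4, y) = 2*y + 2; vanishes at y ∈ {-1}. (-4, -1): f_x = -65 ≠ 0.
  x = -3: f_y(-3, y) = 2*y + 2; vanishes at y ∈ {-1}. (-3, -1): f_x = -40 ≠ 0.
  x = -2: f_y(-2, y) = 2*y + 2; vanishes at y ∈ {-1}. (-2, -1): f_x = -21 ≠ 0.
  x = -1: f_y(-1, y) = 2*y + 2; vanishes at y ∈ {-1}. (-1, -1): f_x = -8 ≠ 0.
  x = 0: f_y(0, y) = 2*y + 2; vanishes at y ∈ {-1}. (0, -1): f_x = -1 ≠ 0.
  x = 1: f_y(1, y) = 2*y + 2; vanishes at y ∈ {-1}. (1, -1): f_x = 0, f = 0 — SINGULAR.
  x = 2: f_y(2, y) = 2*y + 2; vanishes at y ∈ {-1}. (2, -1): f_x = -5 ≠ 0.
  x = 3: f_y(3, y) = 2*y + 2; vanishes at y ∈ {-1}. (3, -1): f_x = -16 ≠ 0.
  x = 4: f_y(4, y) = 2*y + 2; vanishes at y ∈ {-1}. (4, -1): f_x = -33 ≠ 0.
Only singular point on the grid: (1, -1).
Classify: substitute x = 1 + u, y = -1 + v and expand: f = -u**3 - u**2 + v**2.
No constant or linear terms (consistent with a singular point). Quadratic part: -u**2 + v**2. Cubic part: -u**3.
The quadratic part v**2 - u**2 = (v − u)(v + u) splits into two distinct linear factors, so there are two distinct tangent lines y − -1 = ±(x − 1) — this is a node (ordinary double point).
Classification: node.


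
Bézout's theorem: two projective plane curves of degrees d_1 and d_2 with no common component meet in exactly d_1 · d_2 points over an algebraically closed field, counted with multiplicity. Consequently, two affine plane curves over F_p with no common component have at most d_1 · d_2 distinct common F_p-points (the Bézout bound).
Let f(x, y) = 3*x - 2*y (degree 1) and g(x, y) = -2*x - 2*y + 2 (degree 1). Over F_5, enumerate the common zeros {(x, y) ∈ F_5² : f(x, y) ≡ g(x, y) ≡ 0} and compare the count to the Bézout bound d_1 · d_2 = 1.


Common zeros: ∅; count = 0; Bézout bound = 1.

deg(f) = 1, deg(g) = 1, so Bézout bound = 1.
Scan x ∈ F_5. For each x, list the y ∈ F_5 with f(x, y) ≡ 0 and those with g(x, y) ≡ 0 (mod 5); the common zeros in that column are the intersection.
  x = 0: f ≡ 0 at y ∈ {0}; g ≡ 0 at y ∈ {1}; common: ∅.
  x = 1: f ≡ 0 at y ∈ {4}; g ≡ 0 at y ∈ {0}; common: ∅.
  x = 2: f ≡ 0 at y ∈ {3}; g ≡ 0 at y ∈ {4}; common: ∅.
  x = 3: f ≡ 0 at y ∈ {2}; g ≡ 0 at y ∈ {3}; common: ∅.
  x = 4: f ≡ 0 at y ∈ {1}; g ≡ 0 at y ∈ {2}; common: ∅.
Collecting: common zeros = ∅, so the count is 0.
Comparison with the Bézout bound: 0 ≤ 1 = deg(f)·deg(g), as expected for curves with no common component (the affine F_5-count falls short of the bound because intersections may lie at infinity, over extension fields, or carry multiplicity).


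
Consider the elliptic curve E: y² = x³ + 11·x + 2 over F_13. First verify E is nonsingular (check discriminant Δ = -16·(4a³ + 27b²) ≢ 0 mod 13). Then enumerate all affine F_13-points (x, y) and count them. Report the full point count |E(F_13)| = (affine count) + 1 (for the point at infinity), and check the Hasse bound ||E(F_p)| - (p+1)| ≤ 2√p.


Affine points = {(1, 1), (1, 12), (3, 6), (3, 7), (5, 0), (8, 2), (8, 11), (12, 4), (12, 9)}; affine count = 9; |E(F_13)| = 10.

Discriminant check: Δ ∝ 4a³ + 27b² = 4·11³ + 27·2² = 4·1331 + 27·4 ≡ 11 (mod 13). Nonzero ⇒ E is nonsingular.
For each x ∈ F_13, compute rhs = x³ + 11·x + 2 mod 13, then count y ∈ F_13 with y² ≡ rhs.
  x = 0: rhs = 2, matching y values: none (0 points).
  x = 1: rhs = 1, matching y values: 1, 12 (2 points).
  x = 2: rhs = 6, matching y values: none (0 points).
  x = 3: rhs = 10, matching y values: 6, 7 (2 points).
  x = 4: rhs = 6, matching y values: none (0 points).
  x = 5: rhs = 0, matching y values: 0 (1 points).
  x = 6: rhs = 11, matching y values: none (0 points).
  x = 7: rhs = 6, matching y values: none (0 points).
  x = 8: rhs = 4, matching y values: 2, 11 (2 points).
  x = 9: rhs = 11, matching y values: none (0 points).
  x = 10: rhs = 7, matching y values: none (0 points).
  x = 11: rhs = 11, matching y values: none (0 points).
  x = 12: rhs = 3, matching y values: 4, 9 (2 points).
Total affine count: 9.
Full point count |E(F_13)| = 9 + 1 = 10.
Hasse bound: |10 − (13+1)| = |-4| = 4 ≤ 2√13 ≈ 7.2111 ✓.


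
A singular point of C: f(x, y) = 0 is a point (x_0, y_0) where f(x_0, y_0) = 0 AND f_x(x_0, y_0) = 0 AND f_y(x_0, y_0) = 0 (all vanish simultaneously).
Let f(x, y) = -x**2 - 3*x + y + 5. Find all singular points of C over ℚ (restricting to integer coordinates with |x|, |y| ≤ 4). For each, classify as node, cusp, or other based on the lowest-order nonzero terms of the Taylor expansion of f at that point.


No singular points in the scanned grid; C is smooth there.

Compute partial derivatives:
  f_x = -2*x - 3.
  f_y = 1.
f_y = 1 is a nonzero constant, so f_y never vanishes: no point (x, y) can satisfy f = f_x = f_y = 0. In particular no (x, y) ∈ {−4, ..., 4}² is singular; the curve is smooth.


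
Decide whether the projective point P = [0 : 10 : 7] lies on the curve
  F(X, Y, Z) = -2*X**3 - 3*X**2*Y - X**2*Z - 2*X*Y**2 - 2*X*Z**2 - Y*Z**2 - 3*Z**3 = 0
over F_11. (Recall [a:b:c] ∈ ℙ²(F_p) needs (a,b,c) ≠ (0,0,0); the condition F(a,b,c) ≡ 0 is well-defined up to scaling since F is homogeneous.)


F(0,10,7) ≡ 10 (mod 11); P is NOT on the curve.

Evaluate F(0, 10, 7) term-by-term (mod 11).
  -2*X**3 ↦ -2·0·1·1 = 0
  -3*X**2*Y ↦ -3·0·10·1 = 0
  -X**2*Z ↦ -1·0·1·7 = 0
  -2*X*Y**2 ↦ -2·0·100·1 = 0
  -2*X*Z**2 ↦ -2·0·1·49 = 0
  -Y*Z**2 ↦ -1·1·10·49 = -490
  -3*Z**3 ↦ -3·1·1·343 = -1029
Sum: F(0, 10, 7) = (0) + (0) + (0) + (0) + (0) + (-490) + (-1029) = -1519.
Reducing mod 11: -1519 ≡ 10 (mod 11).
Since F(a, b, c) ≡ 10 ≠ 0 (mod 11), P does NOT lie on the curve.


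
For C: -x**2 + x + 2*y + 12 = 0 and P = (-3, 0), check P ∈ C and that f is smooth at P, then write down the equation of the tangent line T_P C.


Tangent line at P: 7*x + 2*y + 21 = 0.

Step 1: f(-3, 0) = 0, so P lies on C.
Step 2: partial derivatives
  f_x(x, y) = 1 - 2*x, f_y(x, y) = 2.
  f_x(P) = 7, f_y(P) = 2 (gradient nonzero, so P is smooth).
Step 3: tangent line at P: 7·(x − -3) + 2·(y − 0) = 0.
Expanding: 7*x + 2*y + 21 = 0.


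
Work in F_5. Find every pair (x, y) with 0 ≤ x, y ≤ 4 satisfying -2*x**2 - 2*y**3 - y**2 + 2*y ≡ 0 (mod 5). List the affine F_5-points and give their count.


Affine F_5-points: {(0, 0), (2, 3), (3, 3)}; count = 3.

For each of the 25 pairs (x, y) ∈ F_5², evaluate f(x, y) mod 5. Record the zeros.
  x = 0: [0↦0, 1↦4, 2↦4, 3↦3, 4↦4]  zeros at y ∈ {0}
  x = 1: [0↦3, 1↦2, 2↦2, 3↦1, 4↦2]  zeros at y ∈ ∅
  x = 2: [0↦2, 1↦1, 2↦1, 3↦0, 4↦1]  zeros at y ∈ {3}
  x = 3: [0↦2, 1↦1, 2↦1, 3↦0, 4↦1]  zeros at y ∈ {3}
  x = 4: [0↦3, 1↦2, 2↦2, 3↦1, 4↦2]  zeros at y ∈ ∅
Collecting zeros: affine points = {(0, 0), (2, 3), (3, 3)}.
Total count |C(F_5)_aff| = 3.


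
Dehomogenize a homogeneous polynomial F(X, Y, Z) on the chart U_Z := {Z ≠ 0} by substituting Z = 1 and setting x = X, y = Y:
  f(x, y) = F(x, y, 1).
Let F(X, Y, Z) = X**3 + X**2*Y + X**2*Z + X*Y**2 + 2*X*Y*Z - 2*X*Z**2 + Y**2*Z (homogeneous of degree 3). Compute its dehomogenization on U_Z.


f(x, y) = x**3 + x**2*y + x**2 + x*y**2 + 2*x*y - 2*x + y**2

On U_Z we set Z = 1. Each monomial c·X^i·Y^j·Z^k in F becomes c·x^i·y^j·1^k = c·x^i·y^j.
Substituting Z = 1: F(X, Y, 1) = x**3 + x**2*y + x**2 + x*y**2 + 2*x*y - 2*x + y**2.
Note: deg(f) ≤ deg(F) = 3; strict inequality happens when F is divisible by Z (lost terms).


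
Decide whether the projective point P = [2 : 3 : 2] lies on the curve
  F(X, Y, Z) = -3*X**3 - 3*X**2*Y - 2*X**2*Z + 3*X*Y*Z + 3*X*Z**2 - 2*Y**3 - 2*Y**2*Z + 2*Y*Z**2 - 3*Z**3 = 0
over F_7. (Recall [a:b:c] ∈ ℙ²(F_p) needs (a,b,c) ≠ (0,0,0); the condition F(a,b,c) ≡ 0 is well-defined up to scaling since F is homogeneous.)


F(2,3,2) ≡ 6 (mod 7); P is NOT on the curve.

Evaluate F(2, 3, 2) term-by-term (mod 7).
  -3*X**3 ↦ -3·8·1·1 = -24
  -3*X**2*Y ↦ -3·4·3·1 = -36
  -2*X**2*Z ↦ -2·4·1·2 = -16
  3*X*Y*Z ↦ 3·2·3·2 = 36
  3*X*Z**2 ↦ 3·2·1·4 = 24
  -2*Y**3 ↦ -2·1·27·1 = -54
  -2*Y**2*Z ↦ -2·1·9·2 = -36
  2*Y*Z**2 ↦ 2·1·3·4 = 24
  -3*Z**3 ↦ -3·1·1·8 = -24
Sum: F(2, 3, 2) = (-24) + (-36) + (-16) + (36) + (24) + (-54) + (-36) + (24) + (-24) = -106.
Reducing mod 7: -106 ≡ 6 (mod 7).
Since F(a, b, c) ≡ 6 ≠ 0 (mod 7), P does NOT lie on the curve.


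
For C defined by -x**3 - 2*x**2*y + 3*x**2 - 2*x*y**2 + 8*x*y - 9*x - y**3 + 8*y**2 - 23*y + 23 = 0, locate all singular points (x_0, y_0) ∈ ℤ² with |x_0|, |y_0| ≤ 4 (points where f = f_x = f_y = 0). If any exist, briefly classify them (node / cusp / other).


Singular points: {(-1, 3)}; classification: cusp.

Compute partial derivatives:
  f_x = -3*x**2 - 4*x*y + 6*x - 2*y**2 + 8*y - 9.
  f_y = -2*x**2 - 4*x*y + 8*x - 3*y**2 + 16*y - 23.
Scan x_0 ∈ {−4, ..., 4}. For each x_0, f_y(x_0, y) is a polynomial in y; find its integer roots y ∈ {−4, ..., 4}, then test f_x and f at those candidates.
  x = -4: f_y(-4, y) = -3*y**2 + 32*y - 87; no integer root y with |y| ≤ 4.
  x = -3: f_y(-3, y) = -3*y**2 + 28*y - 65; no integer root y with |y| ≤ 4.
  x = -2: f_y(-2, y) = -3*y**2 + 24*y - 47; no integer root y with |y| ≤ 4.
  x = -1: f_y(-1, y) = -3*y**2 + 20*y - 33; vanishes at y ∈ {3}. (-1, 3): f_x = 0, f = 0 — SINGULAR.
  x = 0: f_y(0, y) = -3*y**2 + 16*y - 23; no integer root y with |y| ≤ 4.
  x = 1: f_y(1, y) = -3*y**2 + 12*y - 17; no integer root y with |y| ≤ 4.
  x = 2: f_y(2, y) = -3*y**2 + 8*y - 15; no integer root y with |y| ≤ 4.
  x = 3: f_y(3, y) = -3*y**2 + 4*y - 17; no integer root y with |y| ≤ 4.
  x = 4: f_y(4, y) = -3*y**2 - 23; no integer root y with |y| ≤ 4.
Only singular point on the grid: (-1, 3).
Classify: substitute x = -1 + u, y = 3 + v and expand: f = -u**3 - 2*u**2*v - 2*u*v**2 - v**3 + v**2.
No constant or linear terms (consistent with a singular point). Quadratic part: v**2. Cubic part: -u**3 - 2*u**2*v - 2*u*v**2 - v**3.
The quadratic part v**2 is a perfect square, so there is a single (double) tangent line v = 0, i.e. y = 3. Restricting the cubic part to that line (v = 0) leaves -u**3 ≠ 0, so f is not divisible by v and the branch is v² ≈ u**3 to lowest order — this is a cusp.
Classification: cusp.


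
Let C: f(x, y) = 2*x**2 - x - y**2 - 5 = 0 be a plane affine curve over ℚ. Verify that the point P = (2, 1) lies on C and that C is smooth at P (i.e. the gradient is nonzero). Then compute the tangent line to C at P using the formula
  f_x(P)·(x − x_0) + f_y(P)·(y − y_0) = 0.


Tangent line at P: 7*x - 2*y - 12 = 0.

Step 1: f(2, 1) = 0, so P lies on C.
Step 2: partial derivatives
  f_x(x, y) = 4*x - 1, f_y(x, y) = -2*y.
  f_x(P) = 7, f_y(P) = -2 (gradient nonzero, so P is smooth).
Step 3: tangent line at P: 7·(x − 2) + -2·(y − 1) = 0.
Expanding: 7*x - 2*y - 12 = 0.


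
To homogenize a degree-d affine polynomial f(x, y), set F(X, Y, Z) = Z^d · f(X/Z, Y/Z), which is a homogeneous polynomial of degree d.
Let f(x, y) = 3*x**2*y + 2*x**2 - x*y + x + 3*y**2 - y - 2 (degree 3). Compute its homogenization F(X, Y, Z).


F(X, Y, Z) = 3*X**2*Y + 2*X**2*Z - X*Y*Z + X*Z**2 + 3*Y**2*Z - Y*Z**2 - 2*Z**3

deg(f) = 3.
Substitute x = X/Z, y = Y/Z into f, then multiply by Z^3.
  monomial 3·x^2·y^1 ↦ 3·X^2·Y^1·Z^0.
  monomial 2·x^2·y^0 ↦ 2·X^2·Y^0·Z^1.
  monomial -1·x^1·y^1 ↦ -1·X^1·Y^1·Z^1.
  monomial 1·x^1·y^0 ↦ 1·X^1·Y^0·Z^2.
  monomial 3·x^0·y^2 ↦ 3·X^0·Y^2·Z^1.
  monomial -1·x^0·y^1 ↦ -1·X^0·Y^1·Z^2.
  monomial -2·x^0·y^0 ↦ -2·X^0·Y^0·Z^3.
Collecting: F(X, Y, Z) = 3*X**2*Y + 2*X**2*Z - X*Y*Z + X*Z**2 + 3*Y**2*Z - Y*Z**2 - 2*Z**3.


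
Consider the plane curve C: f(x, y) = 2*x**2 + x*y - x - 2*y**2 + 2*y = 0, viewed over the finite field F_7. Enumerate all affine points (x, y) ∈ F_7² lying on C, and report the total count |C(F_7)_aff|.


Affine F_7-points: {(0, 0), (0, 1), (2, 3), (2, 6), (4, 0), (4, 3), (6, 5), (6, 6)}; count = 8.

For each of the 49 pairs (x, y) ∈ F_7², evaluate f(x, y) mod 7. Record the zeros.
  x = 0: [0↦0, 1↦0, 2↦3, 3↦2, 4↦4, 5↦2, 6↦3]  zeros at y ∈ {0, 1}
  x = 1: [0↦1, 1↦2, 2↦6, 3↦6, 4↦2, 5↦1, 6↦3]  zeros at y ∈ ∅
  x = 2: [0↦6, 1↦1, 2↦6, 3↦0, 4↦4, 5↦4, 6↦0]  zeros at y ∈ {3, 6}
  x = 3: [0↦1, 1↦4, 2↦3, 3↦5, 4↦3, 5↦4, 6↦1]  zeros at y ∈ ∅
  x = 4: [0↦0, 1↦4, 2↦4, 3↦0, 4↦6, 5↦1, 6↦6]  zeros at y ∈ {0, 3}
  x = 5: [0↦3, 1↦1, 2↦2, 3↦6, 4↦6, 5↦2, 6↦1]  zeros at y ∈ ∅
  x = 6: [0↦3, 1↦2, 2↦4, 3↦2, 4↦3, 5↦0, 6↦0]  zeros at y ∈ {5, 6}
Collecting zeros: affine points = {(0, 0), (0, 1), (2, 3), (2, 6), (4, 0), (4, 3), (6, 5), (6, 6)}.
Total count |C(F_7)_aff| = 8.


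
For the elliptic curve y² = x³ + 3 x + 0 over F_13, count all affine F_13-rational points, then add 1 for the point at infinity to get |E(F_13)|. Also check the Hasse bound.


Affine points = {(0, 0), (1, 2), (1, 11), (2, 1), (2, 12), (3, 6), (3, 7), (5, 6), (5, 7), (6, 0), (7, 0), (8, 4), (8, 9), (10, 4), (10, 9), (11, 5), (11, 8), (12, 3), (12, 10)}; affine count = 19; |E(F_13)| = 20.

Discriminant check: Δ ∝ 4a³ + 27b² = 4·3³ + 27·0² = 4·27 + 27·0 ≡ 4 (mod 13). Nonzero ⇒ E is nonsingular.
For each x ∈ F_13, compute rhs = x³ + 3·x + 0 mod 13, then count y ∈ F_13 with y² ≡ rhs.
  x = 0: rhs = 0, matching y values: 0 (1 points).
  x = 1: rhs = 4, matching y values: 2, 11 (2 points).
  x = 2: rhs = 1, matching y values: 1, 12 (2 points).
  x = 3: rhs = 10, matching y values: 6, 7 (2 points).
  x = 4: rhs = 11, matching y values: none (0 points).
  x = 5: rhs = 10, matching y values: 6, 7 (2 points).
  x = 6: rhs = 0, matching y values: 0 (1 points).
  x = 7: rhs = 0, matching y values: 0 (1 points).
  x = 8: rhs = 3, matching y values: 4, 9 (2 points).
  x = 9: rhs = 2, matching y values: none (0 points).
  x = 10: rhs = 3, matching y values: 4, 9 (2 points).
  x = 11: rhs = 12, matching y values: 5, 8 (2 points).
  x = 12: rhs = 9, matching y values: 3, 10 (2 points).
Total affine count: 19.
Full point count |E(F_13)| = 19 + 1 = 20.
Hasse bound: |20 − (13+1)| = |6| = 6 ≤ 2√13 ≈ 7.2111 ✓.


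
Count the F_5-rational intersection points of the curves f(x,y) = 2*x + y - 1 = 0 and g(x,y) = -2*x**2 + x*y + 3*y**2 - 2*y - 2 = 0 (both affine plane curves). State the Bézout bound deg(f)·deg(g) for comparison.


Common zeros: {(1, 4), (3, 0)}; count = 2; Bézout bound = 2.

deg(f) = 1, deg(g) = 2, so Bézout bound = 2.
Scan x ∈ F_5. For each x, list the y ∈ F_5 with f(x, y) ≡ 0 and those with g(x, y) ≡ 0 (mod 5); the common zeros in that column are the intersection.
  x = 0: f ≡ 0 at y ∈ {1}; g ≡ 0 at y ∈ ∅; common: ∅.
  x = 1: f ≡ 0 at y ∈ {4}; g ≡ 0 at y ∈ {3, 4}; common: {4}.
  x = 2: f ≡ 0 at y ∈ {2}; g ≡ 0 at y ∈ {0}; common: ∅.
  x = 3: f ≡ 0 at y ∈ {0}; g ≡ 0 at y ∈ {0, 3}; common: {0}.
  x = 4: f ≡ 0 at y ∈ {3}; g ≡ 0 at y ∈ ∅; common: ∅.
Collecting: common zeros = {(1, 4), (3, 0)}, so the count is 2.
Comparison with the Bézout bound: 2 ≤ 2 = deg(f)·deg(g), as expected for curves with no common component (the bound is attained).


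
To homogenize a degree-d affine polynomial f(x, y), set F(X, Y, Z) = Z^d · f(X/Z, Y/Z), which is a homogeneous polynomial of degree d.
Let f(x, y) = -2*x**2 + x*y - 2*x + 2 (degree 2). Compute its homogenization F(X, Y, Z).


F(X, Y, Z) = -2*X**2 + X*Y - 2*X*Z + 2*Z**2

deg(f) = 2.
Substitute x = X/Z, y = Y/Z into f, then multiply by Z^2.
  monomial -2·x^2·y^0 ↦ -2·X^2·Y^0·Z^0.
  monomial 1·x^1·y^1 ↦ 1·X^1·Y^1·Z^0.
  monomial -2·x^1·y^0 ↦ -2·X^1·Y^0·Z^1.
  monomial 2·x^0·y^0 ↦ 2·X^0·Y^0·Z^2.
Collecting: F(X, Y, Z) = -2*X**2 + X*Y - 2*X*Z + 2*Z**2.


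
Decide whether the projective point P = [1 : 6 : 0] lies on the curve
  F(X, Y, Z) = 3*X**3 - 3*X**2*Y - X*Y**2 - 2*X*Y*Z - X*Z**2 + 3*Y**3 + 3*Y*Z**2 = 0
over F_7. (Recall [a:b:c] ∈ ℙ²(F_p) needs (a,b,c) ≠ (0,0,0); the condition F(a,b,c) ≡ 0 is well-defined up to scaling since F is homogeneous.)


F(1,6,0) ≡ 2 (mod 7); P is NOT on the curve.

Evaluate F(1, 6, 0) term-by-term (mod 7).
  3*X**3 ↦ 3·1·1·1 = 3
  -3*X**2*Y ↦ -3·1·6·1 = -18
  -X*Y**2 ↦ -1·1·36·1 = -36
  -2*X*Y*Z ↦ -2·1·6·0 = 0
  -X*Z**2 ↦ -1·1·1·0 = 0
  3*Y**3 ↦ 3·1·216·1 = 648
  3*Y*Z**2 ↦ 3·1·6·0 = 0
Sum: F(1, 6, 0) = (3) + (-18) + (-36) + (0) + (0) + (648) + (0) = 597.
Reducing mod 7: 597 ≡ 2 (mod 7).
Since F(a, b, c) ≡ 2 ≠ 0 (mod 7), P does NOT lie on the curve.


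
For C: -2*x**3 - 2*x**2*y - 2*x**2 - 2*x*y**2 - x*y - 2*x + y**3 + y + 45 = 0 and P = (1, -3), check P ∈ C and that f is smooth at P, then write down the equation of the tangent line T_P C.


Tangent line at P: -15*x + 37*y + 126 = 0.

Step 1: f(1, -3) = 0, so P lies on C.
Step 2: partial derivatives
  f_x(x, y) = -6*x**2 - 4*x*y - 4*x - 2*y**2 - y - 2, f_y(x, y) = -2*x**2 - 4*x*y - x + 3*y**2 + 1.
  f_x(P) = -15, f_y(P) = 37 (gradient nonzero, so P is smooth).
Step 3: tangent line at P: -15·(x − 1) + 37·(y − -3) = 0.
Expanding: -15*x + 37*y + 126 = 0.


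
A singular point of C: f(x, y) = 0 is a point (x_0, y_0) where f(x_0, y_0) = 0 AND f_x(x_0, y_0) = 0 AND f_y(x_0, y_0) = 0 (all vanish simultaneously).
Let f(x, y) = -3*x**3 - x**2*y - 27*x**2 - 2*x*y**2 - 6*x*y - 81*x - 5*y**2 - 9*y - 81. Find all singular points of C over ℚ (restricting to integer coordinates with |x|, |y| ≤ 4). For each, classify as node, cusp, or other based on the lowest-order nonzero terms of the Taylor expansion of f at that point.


Singular points: {(-3, 0)}; classification: cusp.

Compute partial derivatives:
  f_x = -9*x**2 - 2*x*y - 54*x - 2*y**2 - 6*y - 81.
  f_y = -x**2 - 4*x*y - 6*x - 10*y - 9.
Scan x_0 ∈ {−4, ..., 4}. For each x_0, f_y(x_0, y) is a polynomial in y; find its integer roots y ∈ {−4, ..., 4}, then test f_x and f at those candidates.
  x = -4: f_y(-4, y) = 6*y - 1; no integer root y with |y| ≤ 4.
  x = -3: f_y(-3, y) = 2*y; vanishes at y ∈ {0}. (-3, 0): f_x = 0, f = 0 — SINGULAR.
  x = -2: f_y(-2, y) = -2*y - 1; no integer root y with |y| ≤ 4.
  x = -1: f_y(-1, y) = -6*y - 4; no integer root y with |y| ≤ 4.
  x = 0: f_y(0, y) = -10*y - 9; no integer root y with |y| ≤ 4.
  x = 1: f_y(1, y) = -14*y - 16; no integer root y with |y| ≤ 4.
  x = 2: f_y(2, y) = -18*y - 25; no integer root y with |y| ≤ 4.
  x = 3: f_y(3, y) = -22*y - 36; no integer root y with |y| ≤ 4.
  x = 4: f_y(4, y) = -26*y - 49; no integer root y with |y| ≤ 4.
Only singular point on the grid: (-3, 0).
Classify: substitute x = -3 + u, y = 0 + v and expand: f = -3*u**3 - u**2*v - 2*u*v**2 + v**2.
No constant or linear terms (consistent with a singular point). Quadratic part: v**2. Cubic part: -3*u**3 - u**2*v - 2*u*v**2.
The quadratic part v**2 is a perfect square, so there is a single (double) tangent line v = 0, i.e. y = 0. Restricting the cubic part to that line (v = 0) leaves -3*u**3 ≠ 0, so f is not divisible by v and the branch is v² ≈ 3*u**3 to lowest order — this is a cusp.
Classification: cusp.


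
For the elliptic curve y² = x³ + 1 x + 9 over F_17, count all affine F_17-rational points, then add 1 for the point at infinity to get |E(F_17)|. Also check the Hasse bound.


Affine points = {(0, 3), (0, 14), (2, 6), (2, 11), (4, 3), (4, 14), (7, 6), (7, 11), (8, 6), (8, 11), (9, 4), (9, 13), (10, 4), (10, 13), (11, 5), (11, 12), (12, 7), (12, 10), (13, 3), (13, 14), (14, 8), (14, 9), (15, 4), (15, 13)}; affine count = 24; |E(F_17)| = 25.

Discriminant check: Δ ∝ 4a³ + 27b² = 4·1³ + 27·9² = 4·1 + 27·81 ≡ 15 (mod 17). Nonzero ⇒ E is nonsingular.
For each x ∈ F_17, compute rhs = x³ + 1·x + 9 mod 17, then count y ∈ F_17 with y² ≡ rhs.
  x = 0: rhs = 9, matching y values: 3, 14 (2 points).
  x = 1: rhs = 11, matching y values: none (0 points).
  x = 2: rhs = 2, matching y values: 6, 11 (2 points).
  x = 3: rhs = 5, matching y values: none (0 points).
  x = 4: rhs = 9, matching y values: 3, 14 (2 points).
  x = 5: rhs = 3, matching y values: none (0 points).
  x = 6: rhs = 10, matching y values: none (0 points).
  x = 7: rhs = 2, matching y values: 6, 11 (2 points).
  x = 8: rhs = 2, matching y values: 6, 11 (2 points).
  x = 9: rhs = 16, matching y values: 4, 13 (2 points).
  x = 10: rhs = 16, matching y values: 4, 13 (2 points).
  x = 11: rhs = 8, matching y values: 5, 12 (2 points).
  x = 12: rhs = 15, matching y values: 7, 10 (2 points).
  x = 13: rhs = 9, matching y values: 3, 14 (2 points).
  x = 14: rhs = 13, matching y values: 8, 9 (2 points).
  x = 15: rhs = 16, matching y values: 4, 13 (2 points).
  x = 16: rhs = 7, matching y values: none (0 points).
Total affine count: 24.
Full point count |E(F_17)| = 24 + 1 = 25.
Hasse bound: |25 − (17+1)| = |7| = 7 ≤ 2√17 ≈ 8.2462 ✓.


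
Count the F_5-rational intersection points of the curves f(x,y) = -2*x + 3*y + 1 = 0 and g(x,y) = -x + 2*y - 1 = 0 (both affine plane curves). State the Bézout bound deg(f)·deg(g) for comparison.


Common zeros: {(0, 3)}; count = 1; Bézout bound = 1.

deg(f) = 1, deg(g) = 1, so Bézout bound = 1.
Scan x ∈ F_5. For each x, list the y ∈ F_5 with f(x, y) ≡ 0 and those with g(x, y) ≡ 0 (mod 5); the common zeros in that column are the intersection.
  x = 0: f ≡ 0 at y ∈ {3}; g ≡ 0 at y ∈ {3}; common: {3}.
  x = 1: f ≡ 0 at y ∈ {2}; g ≡ 0 at y ∈ {1}; common: ∅.
  x = 2: f ≡ 0 at y ∈ {1}; g ≡ 0 at y ∈ {4}; common: ∅.
  x = 3: f ≡ 0 at y ∈ {0}; g ≡ 0 at y ∈ {2}; common: ∅.
  x = 4: f ≡ 0 at y ∈ {4}; g ≡ 0 at y ∈ {0}; common: ∅.
Collecting: common zeros = {(0, 3)}, so the count is 1.
Comparison with the Bézout bound: 1 ≤ 1 = deg(f)·deg(g), as expected for curves with no common component (the bound is attained).


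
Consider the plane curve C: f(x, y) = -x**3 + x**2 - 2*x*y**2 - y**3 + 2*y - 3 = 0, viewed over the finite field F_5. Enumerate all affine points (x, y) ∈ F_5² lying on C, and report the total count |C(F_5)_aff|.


Affine F_5-points: {(1, 2), (2, 1), (4, 4)}; count = 3.

For each of the 25 pairs (x, y) ∈ F_5², evaluate f(x, y) mod 5. Record the zeros.
  x = 0: [0↦2, 1↦3, 2↦3, 3↦1, 4↦1]  zeros at y ∈ ∅
  x = 1: [0↦2, 1↦1, 2↦0, 3↦3, 4↦4]  zeros at y ∈ {2}
  x = 2: [0↦3, 1↦0, 2↦3, 3↦1, 4↦3]  zeros at y ∈ {1}
  x = 3: [0↦4, 1↦4, 2↦1, 3↦4, 4↦2]  zeros at y ∈ ∅
  x = 4: [0↦4, 1↦2, 2↦3, 3↦1, 4↦0]  zeros at y ∈ {4}
Collecting zeros: affine points = {(1, 2), (2, 1), (4, 4)}.
Total count |C(F_5)_aff| = 3.


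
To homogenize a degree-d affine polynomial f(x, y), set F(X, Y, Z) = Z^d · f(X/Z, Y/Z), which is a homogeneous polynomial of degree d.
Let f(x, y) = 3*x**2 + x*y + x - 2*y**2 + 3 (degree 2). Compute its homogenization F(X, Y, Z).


F(X, Y, Z) = 3*X**2 + X*Y + X*Z - 2*Y**2 + 3*Z**2

deg(f) = 2.
Substitute x = X/Z, y = Y/Z into f, then multiply by Z^2.
  monomial 3·x^2·y^0 ↦ 3·X^2·Y^0·Z^0.
  monomial 1·x^1·y^1 ↦ 1·X^1·Y^1·Z^0.
  monomial 1·x^1·y^0 ↦ 1·X^1·Y^0·Z^1.
  monomial -2·x^0·y^2 ↦ -2·X^0·Y^2·Z^0.
  monomial 3·x^0·y^0 ↦ 3·X^0·Y^0·Z^2.
Collecting: F(X, Y, Z) = 3*X**2 + X*Y + X*Z - 2*Y**2 + 3*Z**2.


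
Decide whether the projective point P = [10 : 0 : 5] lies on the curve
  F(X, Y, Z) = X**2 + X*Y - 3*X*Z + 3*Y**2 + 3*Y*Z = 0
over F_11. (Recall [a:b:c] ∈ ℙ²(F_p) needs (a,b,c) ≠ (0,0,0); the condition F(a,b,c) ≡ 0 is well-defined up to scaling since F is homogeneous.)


F(10,0,5) ≡ 5 (mod 11); P is NOT on the curve.

Evaluate F(10, 0, 5) term-by-term (mod 11).
  X**2 ↦ 1·100·1·1 = 100
  X*Y ↦ 1·10·0·1 = 0
  -3*X*Z ↦ -3·10·1·5 = -150
  3*Y**2 ↦ 3·1·0·1 = 0
  3*Y*Z ↦ 3·1·0·5 = 0
Sum: F(10, 0, 5) = (100) + (0) + (-150) + (0) + (0) = -50.
Reducing mod 11: -50 ≡ 5 (mod 11).
Since F(a, b, c) ≡ 5 ≠ 0 (mod 11), P does NOT lie on the curve.


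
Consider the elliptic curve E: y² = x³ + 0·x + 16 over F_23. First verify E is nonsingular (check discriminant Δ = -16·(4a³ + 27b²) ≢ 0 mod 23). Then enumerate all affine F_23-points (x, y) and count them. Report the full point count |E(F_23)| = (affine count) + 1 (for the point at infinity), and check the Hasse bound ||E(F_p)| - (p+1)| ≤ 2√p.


Affine points = {(0, 4), (0, 19), (2, 1), (2, 22), (5, 7), (5, 16), (6, 5), (6, 18), (9, 3), (9, 20), (10, 2), (10, 21), (11, 6), (11, 17), (14, 0), (16, 8), (16, 15), (18, 11), (18, 12), (20, 9), (20, 14), (21, 10), (21, 13)}; affine count = 23; |E(F_23)| = 24.

Discriminant check: Δ ∝ 4a³ + 27b² = 4·0³ + 27·16² = 4·0 + 27·256 ≡ 12 (mod 23). Nonzero ⇒ E is nonsingular.
For each x ∈ F_23, compute rhs = x³ + 0·x + 16 mod 23, then count y ∈ F_23 with y² ≡ rhs.
  x = 0: rhs = 16, matching y values: 4, 19 (2 points).
  x = 1: rhs = 17, matching y values: none (0 points).
  x = 2: rhs = 1, matching y values: 1, 22 (2 points).
  x = 3: rhs = 20, matching y values: none (0 points).
  x = 4: rhs = 11, matching y values: none (0 points).
  x = 5: rhs = 3, matching y values: 7, 16 (2 points).
  x = 6: rhs = 2, matching y values: 5, 18 (2 points).
  x = 7: rhs = 14, matching y values: none (0 points).
  x = 8: rhs = 22, matching y values: none (0 points).
  x = 9: rhs = 9, matching y values: 3, 20 (2 points).
  x = 10: rhs = 4, matching y values: 2, 21 (2 points).
  x = 11: rhs = 13, matching y values: 6, 17 (2 points).
  x = 12: rhs = 19, matching y values: none (0 points).
  x = 13: rhs = 5, matching y values: none (0 points).
  x = 14: rhs = 0, matching y values: 0 (1 points).
  x = 15: rhs = 10, matching y values: none (0 points).
  x = 16: rhs = 18, matching y values: 8, 15 (2 points).
  x = 17: rhs = 7, matching y values: none (0 points).
  x = 18: rhs = 6, matching y values: 11, 12 (2 points).
  x = 19: rhs = 21, matching y values: none (0 points).
  x = 20: rhs = 12, matching y values: 9, 14 (2 points).
  x = 21: rhs = 8, matching y values: 10, 13 (2 points).
  x = 22: rhs = 15, matching y values: none (0 points).
Total affine count: 23.
Full point count |E(F_23)| = 23 + 1 = 24.
Hasse bound: |24 − (23+1)| = |0| = 0 ≤ 2√23 ≈ 9.5917 ✓.


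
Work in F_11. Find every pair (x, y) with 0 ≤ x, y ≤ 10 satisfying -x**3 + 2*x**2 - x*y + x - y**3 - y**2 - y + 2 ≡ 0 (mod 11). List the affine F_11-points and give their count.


Affine F_11-points: {(1, 1), (2, 4), (3, 10), (4, 1), (4, 3), (4, 6), (7, 2), (8, 0), (8, 1), (8, 9), (10, 8)}; count = 11.

For each of the 121 pairs (x, y) ∈ F_11², evaluate f(x, y) mod 11. Record the zeros.
  x = 0: [0↦2, 1↦10, 2↦10, 3↦7, 4↦6, 5↦1, 6↦8, 7↦10, 8↦1, 9↦8, 10↦3]  zeros at y ∈ ∅
  x = 1: [0↦4, 1↦0, 2↦10, 3↦6, 4↦4, 5↦9, 6↦4, 7↦5, 8↦6, 9↦1, 10↦6]  zeros at y ∈ {1}
  x = 2: [0↦4, 1↦10, 2↦8, 3↦3, 4↦0, 5↦4, 6↦9, 7↦9, 8↦9, 9↦3, 10↦7]  zeros at y ∈ {4}
  x = 3: [0↦7, 1↦1, 2↦9, 3↦3, 4↦10, 5↦2, 6↦6, 7↦5, 8↦4, 9↦8, 10↦0]  zeros at y ∈ {10}
  x = 4: [0↦7, 1↦0, 2↦7, 3↦0, 4↦6, 5↦8, 6↦0, 7↦9, 8↦7, 9↦10, 10↦1]  zeros at y ∈ {1, 3, 6}
  x = 5: [0↦9, 1↦1, 2↦7, 3↦10, 4↦4, 5↦5, 6↦7, 7↦4, 8↦1, 9↦3, 10↦4]  zeros at y ∈ ∅
  x = 6: [0↦7, 1↦9, 2↦3, 3↦5, 4↦9, 5↦9, 6↦10, 7↦6, 8↦2, 9↦3, 10↦3]  zeros at y ∈ ∅
  x = 7: [0↦6, 1↦7, 2↦0, 3↦1, 4↦4, 5↦3, 6↦3, 7↦9, 8↦4, 9↦4, 10↦3]  zeros at y ∈ {2}
  x = 8: [0↦0, 1↦0, 2↦3, 3↦3, 4↦5, 5↦3, 6↦2, 7↦7, 8↦1, 9↦0, 10↦9]  zeros at y ∈ {0, 1, 9}
  x = 9: [0↦5, 1↦4, 2↦6, 3↦5, 4↦6, 5↦3, 6↦1, 7↦5, 8↦9, 9↦7, 10↦4]  zeros at y ∈ ∅
  x = 10: [0↦4, 1↦2, 2↦3, 3↦1, 4↦1, 5↦8, 6↦5, 7↦8, 8↦0, 9↦8, 10↦4]  zeros at y ∈ {8}
Collecting zeros: affine points = {(1, 1), (2, 4), (3, 10), (4, 1), (4, 3), (4, 6), (7, 2), (8, 0), (8, 1), (8, 9), (10, 8)}.
Total count |C(F_11)_aff| = 11.


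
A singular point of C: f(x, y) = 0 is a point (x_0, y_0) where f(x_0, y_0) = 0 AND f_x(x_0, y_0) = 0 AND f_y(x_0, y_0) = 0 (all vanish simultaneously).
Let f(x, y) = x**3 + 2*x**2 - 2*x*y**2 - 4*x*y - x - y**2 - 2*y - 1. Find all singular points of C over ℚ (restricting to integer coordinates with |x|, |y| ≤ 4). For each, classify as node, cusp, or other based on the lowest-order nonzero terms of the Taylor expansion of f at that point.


Singular points: {(-1, -1)}; classification: node.

Compute partial derivatives:
  f_x = 3*x**2 + 4*x - 2*y**2 - 4*y - 1.
  f_y = -4*x*y - 4*x - 2*y - 2.
Scan x_0 ∈ {−4, ..., 4}. For each x_0, f_y(x_0, y) is a polynomial in y; find its integer roots y ∈ {−4, ..., 4}, then test f_x and f at those candidates.
  x = -4: f_y(-4, y) = 14*y + 14; vanishes at y ∈ {-1}. (-4, -1): f_x = 33 ≠ 0.
  x = -3: f_y(-3, y) = 10*y + 10; vanishes at y ∈ {-1}. (-3, -1): f_x = 16 ≠ 0.
  x = -2: f_y(-2, y) = 6*y + 6; vanishes at y ∈ {-1}. (-2, -1): f_x = 5 ≠ 0.
  x = -1: f_y(-1, y) = 2*y + 2; vanishes at y ∈ {-1}. (-1, -1): f_x = 0, f = 0 — SINGULAR.
  x = 0: f_y(0, y) = -2*y - 2; vanishes at y ∈ {-1}. (0, -1): f_x = 1 ≠ 0.
  x = 1: f_y(1, y) = -6*y - 6; vanishes at y ∈ {-1}. (1, -1): f_x = 8 ≠ 0.
  x = 2: f_y(2, y) = -10*y - 10; vanishes at y ∈ {-1}. (2, -1): f_x = 21 ≠ 0.
  x = 3: f_y(3, y) = -14*y - 14; vanishes at y ∈ {-1}. (3, -1): f_x = 40 ≠ 0.
  x = 4: f_y(4, y) = -18*y - 18; vanishes at y ∈ {-1}. (4, -1): f_x = 65 ≠ 0.
Only singular point on the grid: (-1, -1).
Classify: substitute x = -1 + u, y = -1 + v and expand: f = u**3 - u**2 - 2*u*v**2 + v**2.
No constant or linear terms (consistent with a singular point). Quadratic part: -u**2 + v**2. Cubic part: u**3 - 2*u*v**2.
The quadratic part v**2 - u**2 = (v − u)(v + u) splits into two distinct linear factors, so there are two distinct tangent lines y − -1 = ±(x − -1) — this is a node (ordinary double point).
Classification: node.


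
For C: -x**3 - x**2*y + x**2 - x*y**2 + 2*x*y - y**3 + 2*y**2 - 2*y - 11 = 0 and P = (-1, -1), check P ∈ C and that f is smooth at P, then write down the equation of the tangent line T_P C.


Tangent line at P: -10*x - 14*y - 24 = 0.

Step 1: f(-1, -1) = 0, so P lies on C.
Step 2: partial derivatives
  f_x(x, y) = -3*x**2 - 2*x*y + 2*x - y**2 + 2*y, f_y(x, y) = -x**2 - 2*x*y + 2*x - 3*y**2 + 4*y - 2.
  f_x(P) = -10, f_y(P) = -14 (gradient nonzero, so P is smooth).
Step 3: tangent line at P: -10·(x − -1) + -14·(y − -1) = 0.
Expanding: -10*x - 14*y - 24 = 0.


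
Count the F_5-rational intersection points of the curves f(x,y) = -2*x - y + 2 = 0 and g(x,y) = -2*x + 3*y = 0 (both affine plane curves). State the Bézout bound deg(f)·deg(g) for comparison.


Common zeros: {(2, 3)}; count = 1; Bézout bound = 1.

deg(f) = 1, deg(g) = 1, so Bézout bound = 1.
Scan x ∈ F_5. For each x, list the y ∈ F_5 with f(x, y) ≡ 0 and those with g(x, y) ≡ 0 (mod 5); the common zeros in that column are the intersection.
  x = 0: f ≡ 0 at y ∈ {2}; g ≡ 0 at y ∈ {0}; common: ∅.
  x = 1: f ≡ 0 at y ∈ {0}; g ≡ 0 at y ∈ {4}; common: ∅.
  x = 2: f ≡ 0 at y ∈ {3}; g ≡ 0 at y ∈ {3}; common: {3}.
  x = 3: f ≡ 0 at y ∈ {1}; g ≡ 0 at y ∈ {2}; common: ∅.
  x = 4: f ≡ 0 at y ∈ {4}; g ≡ 0 at y ∈ {1}; common: ∅.
Collecting: common zeros = {(2, 3)}, so the count is 1.
Comparison with the Bézout bound: 1 ≤ 1 = deg(f)·deg(g), as expected for curves with no common component (the bound is attained).


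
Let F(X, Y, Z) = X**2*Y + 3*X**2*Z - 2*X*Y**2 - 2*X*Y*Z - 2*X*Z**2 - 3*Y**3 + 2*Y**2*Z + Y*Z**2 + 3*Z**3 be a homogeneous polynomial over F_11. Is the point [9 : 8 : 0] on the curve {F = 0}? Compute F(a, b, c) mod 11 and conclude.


F(9,8,0) ≡ 6 (mod 11); P is NOT on the curve.

Evaluate F(9, 8, 0) term-by-term (mod 11).
  X**2*Y ↦ 1·81·8·1 = 648
  3*X**2*Z ↦ 3·81·1·0 = 0
  -2*X*Y**2 ↦ -2·9·64·1 = -1152
  -2*X*Y*Z ↦ -2·9·8·0 = 0
  -2*X*Z**2 ↦ -2·9·1·0 = 0
  -3*Y**3 ↦ -3·1·512·1 = -1536
  2*Y**2*Z ↦ 2·1·64·0 = 0
  Y*Z**2 ↦ 1·1·8·0 = 0
  3*Z**3 ↦ 3·1·1·0 = 0
Sum: F(9, 8, 0) = (648) + (0) + (-1152) + (0) + (0) + (-1536) + (0) + (0) + (0) = -2040.
Reducing mod 11: -2040 ≡ 6 (mod 11).
Since F(a, b, c) ≡ 6 ≠ 0 (mod 11), P does NOT lie on the curve.


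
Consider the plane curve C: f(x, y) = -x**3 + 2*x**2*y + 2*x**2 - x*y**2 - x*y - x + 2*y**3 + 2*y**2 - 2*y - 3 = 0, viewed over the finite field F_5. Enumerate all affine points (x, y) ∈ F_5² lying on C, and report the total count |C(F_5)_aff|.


Affine F_5-points: {(1, 2), (2, 0), (3, 0), (4, 3)}; count = 4.

For each of the 25 pairs (x, y) ∈ F_5², evaluate f(x, y) mod 5. Record the zeros.
  x = 0: [0↦2, 1↦4, 2↦2, 3↦3, 4↦4]  zeros at y ∈ ∅
  x = 1: [0↦2, 1↦4, 2↦0, 3↦2, 4↦2]  zeros at y ∈ {2}
  x = 2: [0↦0, 1↦1, 2↦4, 3↦1, 4↦4]  zeros at y ∈ {0}
  x = 3: [0↦0, 1↦4, 2↦3, 3↦4, 4↦4]  zeros at y ∈ {0}
  x = 4: [0↦1, 1↦2, 2↦1, 3↦0, 4↦1]  zeros at y ∈ {3}
Collecting zeros: affine points = {(1, 2), (2, 0), (3, 0), (4, 3)}.
Total count |C(F_5)_aff| = 4.
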